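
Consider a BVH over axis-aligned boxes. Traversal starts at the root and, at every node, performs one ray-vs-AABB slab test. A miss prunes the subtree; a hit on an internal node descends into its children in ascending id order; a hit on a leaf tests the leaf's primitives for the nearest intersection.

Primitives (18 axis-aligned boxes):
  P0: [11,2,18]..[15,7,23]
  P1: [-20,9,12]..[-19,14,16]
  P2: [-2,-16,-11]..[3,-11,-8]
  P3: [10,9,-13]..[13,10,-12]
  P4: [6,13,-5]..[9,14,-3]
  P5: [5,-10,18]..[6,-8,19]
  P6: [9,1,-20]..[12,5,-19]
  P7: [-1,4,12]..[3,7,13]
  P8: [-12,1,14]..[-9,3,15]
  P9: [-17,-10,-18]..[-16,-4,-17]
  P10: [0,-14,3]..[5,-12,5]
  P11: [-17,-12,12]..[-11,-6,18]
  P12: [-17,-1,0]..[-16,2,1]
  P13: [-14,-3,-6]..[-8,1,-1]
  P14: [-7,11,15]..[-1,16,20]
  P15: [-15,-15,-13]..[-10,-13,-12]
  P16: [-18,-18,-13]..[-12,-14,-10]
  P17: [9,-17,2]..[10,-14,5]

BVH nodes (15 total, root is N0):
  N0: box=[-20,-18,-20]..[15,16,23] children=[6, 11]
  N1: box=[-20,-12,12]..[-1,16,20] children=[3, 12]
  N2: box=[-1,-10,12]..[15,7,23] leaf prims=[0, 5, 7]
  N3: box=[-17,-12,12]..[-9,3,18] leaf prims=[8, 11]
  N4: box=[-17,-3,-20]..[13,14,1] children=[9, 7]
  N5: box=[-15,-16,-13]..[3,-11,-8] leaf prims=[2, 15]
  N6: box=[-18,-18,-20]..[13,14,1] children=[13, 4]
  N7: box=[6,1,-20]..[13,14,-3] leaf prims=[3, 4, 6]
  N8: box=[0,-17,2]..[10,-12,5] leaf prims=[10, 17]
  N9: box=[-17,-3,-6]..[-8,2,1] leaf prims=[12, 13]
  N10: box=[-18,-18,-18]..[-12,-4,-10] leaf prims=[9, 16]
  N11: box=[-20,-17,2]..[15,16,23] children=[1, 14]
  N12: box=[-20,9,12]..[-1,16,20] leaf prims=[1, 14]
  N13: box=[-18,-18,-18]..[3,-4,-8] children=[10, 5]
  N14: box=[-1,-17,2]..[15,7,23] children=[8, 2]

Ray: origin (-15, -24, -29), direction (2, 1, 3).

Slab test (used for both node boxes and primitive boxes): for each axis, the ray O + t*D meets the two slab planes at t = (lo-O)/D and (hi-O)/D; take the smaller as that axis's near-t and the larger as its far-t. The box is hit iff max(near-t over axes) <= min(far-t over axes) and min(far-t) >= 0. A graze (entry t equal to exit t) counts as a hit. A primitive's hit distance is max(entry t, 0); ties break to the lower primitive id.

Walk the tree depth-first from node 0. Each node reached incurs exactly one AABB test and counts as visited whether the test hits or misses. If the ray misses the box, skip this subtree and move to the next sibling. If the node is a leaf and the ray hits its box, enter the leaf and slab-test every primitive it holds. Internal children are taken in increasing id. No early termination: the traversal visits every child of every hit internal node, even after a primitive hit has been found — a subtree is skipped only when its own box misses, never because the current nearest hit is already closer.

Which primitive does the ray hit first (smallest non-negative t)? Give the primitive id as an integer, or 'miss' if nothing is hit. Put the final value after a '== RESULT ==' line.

Trace the traversal:
N0 x:[-5/2,15] y:[6,40] z:[3,52/3] -> hit [6,15], descend [6, 11]
  N6 x:[-3/2,14] y:[6,38] z:[3,10] -> hit [6,10], descend [4, 13]
    N4 x:[-1,14] y:[21,38] z:[3,10] -> miss, prune
    N13 x:[-3/2,9] y:[6,20] z:[11/3,7] -> hit [6,7], descend [5, 10]
      N5 x:[0,9] y:[8,13] z:[16/3,7] -> miss, prune
      N10 x:[-3/2,3/2] y:[6,20] z:[11/3,19/3] -> miss, prune
  N11 x:[-5/2,15] y:[7,40] z:[31/3,52/3] -> hit [31/3,15], descend [1, 14]
    N1 x:[-5/2,7] y:[12,40] z:[41/3,49/3] -> miss, prune
    N14 x:[7,15] y:[7,31] z:[31/3,52/3] -> hit [31/3,15], descend [2, 8]
      N2 x:[7,15] y:[14,31] z:[41/3,52/3] -> hit [14,15] leaf, test {P0(miss), P5(miss), P7(miss)}
      N8 x:[15/2,25/2] y:[7,12] z:[31/3,34/3] -> hit [31/3,34/3] leaf, test {P10(miss), P17(miss)}

Summary -> nodes [0, 6, 4, 13, 5, 10, 11, 1, 14, 2, 8]; box-tests=11; leaf-entries=2; first=miss

== RESULT ==
miss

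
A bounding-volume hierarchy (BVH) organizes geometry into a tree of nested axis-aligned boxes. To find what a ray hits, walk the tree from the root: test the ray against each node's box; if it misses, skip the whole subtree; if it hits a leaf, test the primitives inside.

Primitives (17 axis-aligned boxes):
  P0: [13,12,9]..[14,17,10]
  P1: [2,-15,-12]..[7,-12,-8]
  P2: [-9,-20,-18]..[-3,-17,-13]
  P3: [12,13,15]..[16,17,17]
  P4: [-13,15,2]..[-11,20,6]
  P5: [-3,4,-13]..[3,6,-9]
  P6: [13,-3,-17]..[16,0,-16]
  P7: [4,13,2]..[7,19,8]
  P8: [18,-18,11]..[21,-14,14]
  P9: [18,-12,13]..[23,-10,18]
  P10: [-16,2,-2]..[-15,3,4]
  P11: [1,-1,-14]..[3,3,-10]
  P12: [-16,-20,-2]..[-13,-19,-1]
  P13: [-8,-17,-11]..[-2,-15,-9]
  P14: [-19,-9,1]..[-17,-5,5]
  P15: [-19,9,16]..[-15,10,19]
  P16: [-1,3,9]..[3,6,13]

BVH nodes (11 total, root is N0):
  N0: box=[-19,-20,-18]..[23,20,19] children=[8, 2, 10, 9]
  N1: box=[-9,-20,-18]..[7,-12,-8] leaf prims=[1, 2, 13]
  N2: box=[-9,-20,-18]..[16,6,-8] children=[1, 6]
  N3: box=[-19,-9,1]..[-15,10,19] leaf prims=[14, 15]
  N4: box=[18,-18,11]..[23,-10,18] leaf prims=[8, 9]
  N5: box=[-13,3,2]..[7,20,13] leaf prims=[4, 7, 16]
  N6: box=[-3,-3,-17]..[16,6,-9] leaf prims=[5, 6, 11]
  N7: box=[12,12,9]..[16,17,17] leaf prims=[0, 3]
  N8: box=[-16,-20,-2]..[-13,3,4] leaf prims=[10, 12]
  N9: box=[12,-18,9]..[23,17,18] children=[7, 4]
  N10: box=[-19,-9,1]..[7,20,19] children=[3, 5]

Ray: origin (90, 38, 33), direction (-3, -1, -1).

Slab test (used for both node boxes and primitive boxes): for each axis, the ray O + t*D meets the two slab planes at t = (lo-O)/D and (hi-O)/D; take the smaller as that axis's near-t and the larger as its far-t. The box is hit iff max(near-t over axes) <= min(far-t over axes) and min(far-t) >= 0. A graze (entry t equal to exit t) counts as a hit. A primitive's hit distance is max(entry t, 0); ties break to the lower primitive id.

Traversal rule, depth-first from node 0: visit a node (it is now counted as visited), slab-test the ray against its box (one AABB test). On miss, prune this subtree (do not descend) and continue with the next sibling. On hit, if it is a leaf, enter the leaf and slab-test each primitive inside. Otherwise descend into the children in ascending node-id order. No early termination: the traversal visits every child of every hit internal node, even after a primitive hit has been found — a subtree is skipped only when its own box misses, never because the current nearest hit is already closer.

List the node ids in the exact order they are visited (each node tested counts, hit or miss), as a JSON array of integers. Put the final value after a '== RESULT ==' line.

Walk:
N0 x:[67/3,109/3] y:[18,58] z:[14,51] -> hit [67/3,109/3], descend [2, 8, 9, 10]
  N2 x:[74/3,33] y:[32,58] z:[41,51] -> miss, prune
  N8 x:[103/3,106/3] y:[35,58] z:[29,35] -> hit [35,35] leaf, test {P10@t=35, P12(miss)}
  N9 x:[67/3,26] y:[21,56] z:[15,24] -> hit [67/3,24], descend [4, 7]
    N4 x:[67/3,24] y:[48,56] z:[15,22] -> miss, prune
    N7 x:[74/3,26] y:[21,26] z:[16,24] -> miss, prune
  N10 x:[83/3,109/3] y:[18,47] z:[14,32] -> hit [83/3,32], descend [3, 5]
    N3 x:[35,109/3] y:[28,47] z:[14,32] -> miss, prune
    N5 x:[83/3,103/3] y:[18,35] z:[20,31] -> hit [83/3,31] leaf, test {P4(miss), P7(miss), P16(miss)}

Visited [0, 2, 8, 9, 4, 7, 10, 3, 5]. Tests: 9 box, 2 leaf. Nearest: P10.

== RESULT ==
[0, 2, 8, 9, 4, 7, 10, 3, 5]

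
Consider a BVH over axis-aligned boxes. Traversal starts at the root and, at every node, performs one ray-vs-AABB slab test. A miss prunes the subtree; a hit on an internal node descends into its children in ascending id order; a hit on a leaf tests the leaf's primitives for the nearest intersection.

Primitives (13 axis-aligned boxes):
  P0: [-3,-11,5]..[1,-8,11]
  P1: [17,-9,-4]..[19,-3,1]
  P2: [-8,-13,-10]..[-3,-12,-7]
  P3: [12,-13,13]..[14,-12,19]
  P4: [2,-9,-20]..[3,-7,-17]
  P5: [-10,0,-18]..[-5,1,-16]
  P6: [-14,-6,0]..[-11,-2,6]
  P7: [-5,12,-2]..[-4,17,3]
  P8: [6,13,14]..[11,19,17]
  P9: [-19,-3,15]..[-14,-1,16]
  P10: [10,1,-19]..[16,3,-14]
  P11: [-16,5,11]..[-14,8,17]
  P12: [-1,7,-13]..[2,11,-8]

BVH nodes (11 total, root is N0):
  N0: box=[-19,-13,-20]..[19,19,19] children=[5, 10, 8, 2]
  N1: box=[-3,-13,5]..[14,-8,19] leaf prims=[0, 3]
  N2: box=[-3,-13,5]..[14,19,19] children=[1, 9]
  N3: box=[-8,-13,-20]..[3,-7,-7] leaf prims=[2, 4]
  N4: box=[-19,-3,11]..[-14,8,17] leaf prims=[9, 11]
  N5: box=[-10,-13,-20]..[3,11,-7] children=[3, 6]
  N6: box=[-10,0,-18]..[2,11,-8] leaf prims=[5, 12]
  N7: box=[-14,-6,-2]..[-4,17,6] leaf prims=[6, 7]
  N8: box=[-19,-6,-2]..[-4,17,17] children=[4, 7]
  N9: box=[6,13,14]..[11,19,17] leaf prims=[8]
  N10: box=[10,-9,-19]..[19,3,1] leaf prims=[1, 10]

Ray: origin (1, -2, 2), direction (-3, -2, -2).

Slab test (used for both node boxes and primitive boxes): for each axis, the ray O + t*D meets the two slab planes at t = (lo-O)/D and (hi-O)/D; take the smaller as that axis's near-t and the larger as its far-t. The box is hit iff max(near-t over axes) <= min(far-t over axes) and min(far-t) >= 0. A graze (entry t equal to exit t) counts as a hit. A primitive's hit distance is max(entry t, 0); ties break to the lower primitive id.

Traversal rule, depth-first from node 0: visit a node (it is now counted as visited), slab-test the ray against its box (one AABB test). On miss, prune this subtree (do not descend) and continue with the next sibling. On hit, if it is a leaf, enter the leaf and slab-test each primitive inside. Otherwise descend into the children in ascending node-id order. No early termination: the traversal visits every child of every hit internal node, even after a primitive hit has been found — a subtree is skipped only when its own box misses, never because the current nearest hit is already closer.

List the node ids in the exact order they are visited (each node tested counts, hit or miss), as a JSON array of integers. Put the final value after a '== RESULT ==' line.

Walk:
N0 x:[-6,20/3] y:[-21/2,11/2] z:[-17/2,11] -> hit [-6,11/2], descend [2, 5, 8, 10]
  N2 x:[-13/3,4/3] y:[-21/2,11/2] z:[-17/2,-3/2] -> miss, prune
  N5 x:[-2/3,11/3] y:[-13/2,11/2] z:[9/2,11] -> miss, prune
  N8 x:[5/3,20/3] y:[-19/2,2] z:[-15/2,2] -> hit [5/3,2], descend [4, 7]
    N4 x:[5,20/3] y:[-5,1/2] z:[-15/2,-9/2] -> miss, prune
    N7 x:[5/3,5] y:[-19/2,2] z:[-2,2] -> hit [5/3,2] leaf, test {P6(miss), P7(miss)}
  N10 x:[-6,-3] y:[-5/2,7/2] z:[1/2,21/2] -> miss, prune

Visited [0, 2, 5, 8, 4, 7, 10]. Tests: 7 box, 1 leaf. Nearest: miss.

== RESULT ==
[0, 2, 5, 8, 4, 7, 10]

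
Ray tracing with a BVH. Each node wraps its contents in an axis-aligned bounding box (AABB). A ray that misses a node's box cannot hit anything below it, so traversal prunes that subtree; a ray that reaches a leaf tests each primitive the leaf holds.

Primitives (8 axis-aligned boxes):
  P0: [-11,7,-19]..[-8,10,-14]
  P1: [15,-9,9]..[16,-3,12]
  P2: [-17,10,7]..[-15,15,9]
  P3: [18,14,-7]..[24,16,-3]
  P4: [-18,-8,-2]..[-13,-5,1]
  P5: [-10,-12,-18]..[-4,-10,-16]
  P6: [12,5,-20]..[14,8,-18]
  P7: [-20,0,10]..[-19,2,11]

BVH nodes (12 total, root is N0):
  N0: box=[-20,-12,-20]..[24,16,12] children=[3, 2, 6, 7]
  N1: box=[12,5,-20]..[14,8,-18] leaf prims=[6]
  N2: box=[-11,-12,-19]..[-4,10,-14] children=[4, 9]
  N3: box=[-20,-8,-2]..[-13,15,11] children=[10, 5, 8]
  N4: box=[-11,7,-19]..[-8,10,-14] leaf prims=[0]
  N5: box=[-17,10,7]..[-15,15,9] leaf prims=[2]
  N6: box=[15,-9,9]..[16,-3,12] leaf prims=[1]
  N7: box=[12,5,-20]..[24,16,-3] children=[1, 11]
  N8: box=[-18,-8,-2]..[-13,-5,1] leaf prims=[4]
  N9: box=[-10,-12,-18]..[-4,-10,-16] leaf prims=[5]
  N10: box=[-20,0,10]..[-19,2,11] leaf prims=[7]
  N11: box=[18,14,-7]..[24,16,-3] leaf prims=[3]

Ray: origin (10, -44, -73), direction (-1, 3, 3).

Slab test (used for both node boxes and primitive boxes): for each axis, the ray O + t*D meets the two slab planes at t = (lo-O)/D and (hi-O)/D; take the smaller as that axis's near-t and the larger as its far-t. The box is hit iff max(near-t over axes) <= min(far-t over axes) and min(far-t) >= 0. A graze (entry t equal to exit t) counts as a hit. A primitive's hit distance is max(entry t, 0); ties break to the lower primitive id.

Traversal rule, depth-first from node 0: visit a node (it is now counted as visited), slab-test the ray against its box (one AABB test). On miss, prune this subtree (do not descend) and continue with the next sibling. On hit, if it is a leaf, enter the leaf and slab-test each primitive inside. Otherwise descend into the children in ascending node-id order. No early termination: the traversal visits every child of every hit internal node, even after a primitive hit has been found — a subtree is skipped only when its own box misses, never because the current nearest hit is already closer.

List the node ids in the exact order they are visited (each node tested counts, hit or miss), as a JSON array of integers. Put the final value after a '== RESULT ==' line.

Trace the traversal:
N0 x:[-14,30] y:[32/3,20] z:[53/3,85/3] -> hit [53/3,20], descend [2, 3, 6, 7]
  N2 x:[14,21] y:[32/3,18] z:[18,59/3] -> hit [18,18], descend [4, 9]
    N4 x:[18,21] y:[17,18] z:[18,59/3] -> hit [18,18] leaf, test {P0@t=18}
    N9 x:[14,20] y:[32/3,34/3] z:[55/3,19] -> miss, prune
  N3 x:[23,30] y:[12,59/3] z:[71/3,28] -> miss, prune
  N6 x:[-6,-5] y:[35/3,41/3] z:[82/3,85/3] -> miss, prune
  N7 x:[-14,-2] y:[49/3,20] z:[53/3,70/3] -> miss, prune

7 AABB tests over nodes [0, 2, 4, 9, 3, 6, 7]; 1 leaf entered; closest P0.

== RESULT ==
[0, 2, 4, 9, 3, 6, 7]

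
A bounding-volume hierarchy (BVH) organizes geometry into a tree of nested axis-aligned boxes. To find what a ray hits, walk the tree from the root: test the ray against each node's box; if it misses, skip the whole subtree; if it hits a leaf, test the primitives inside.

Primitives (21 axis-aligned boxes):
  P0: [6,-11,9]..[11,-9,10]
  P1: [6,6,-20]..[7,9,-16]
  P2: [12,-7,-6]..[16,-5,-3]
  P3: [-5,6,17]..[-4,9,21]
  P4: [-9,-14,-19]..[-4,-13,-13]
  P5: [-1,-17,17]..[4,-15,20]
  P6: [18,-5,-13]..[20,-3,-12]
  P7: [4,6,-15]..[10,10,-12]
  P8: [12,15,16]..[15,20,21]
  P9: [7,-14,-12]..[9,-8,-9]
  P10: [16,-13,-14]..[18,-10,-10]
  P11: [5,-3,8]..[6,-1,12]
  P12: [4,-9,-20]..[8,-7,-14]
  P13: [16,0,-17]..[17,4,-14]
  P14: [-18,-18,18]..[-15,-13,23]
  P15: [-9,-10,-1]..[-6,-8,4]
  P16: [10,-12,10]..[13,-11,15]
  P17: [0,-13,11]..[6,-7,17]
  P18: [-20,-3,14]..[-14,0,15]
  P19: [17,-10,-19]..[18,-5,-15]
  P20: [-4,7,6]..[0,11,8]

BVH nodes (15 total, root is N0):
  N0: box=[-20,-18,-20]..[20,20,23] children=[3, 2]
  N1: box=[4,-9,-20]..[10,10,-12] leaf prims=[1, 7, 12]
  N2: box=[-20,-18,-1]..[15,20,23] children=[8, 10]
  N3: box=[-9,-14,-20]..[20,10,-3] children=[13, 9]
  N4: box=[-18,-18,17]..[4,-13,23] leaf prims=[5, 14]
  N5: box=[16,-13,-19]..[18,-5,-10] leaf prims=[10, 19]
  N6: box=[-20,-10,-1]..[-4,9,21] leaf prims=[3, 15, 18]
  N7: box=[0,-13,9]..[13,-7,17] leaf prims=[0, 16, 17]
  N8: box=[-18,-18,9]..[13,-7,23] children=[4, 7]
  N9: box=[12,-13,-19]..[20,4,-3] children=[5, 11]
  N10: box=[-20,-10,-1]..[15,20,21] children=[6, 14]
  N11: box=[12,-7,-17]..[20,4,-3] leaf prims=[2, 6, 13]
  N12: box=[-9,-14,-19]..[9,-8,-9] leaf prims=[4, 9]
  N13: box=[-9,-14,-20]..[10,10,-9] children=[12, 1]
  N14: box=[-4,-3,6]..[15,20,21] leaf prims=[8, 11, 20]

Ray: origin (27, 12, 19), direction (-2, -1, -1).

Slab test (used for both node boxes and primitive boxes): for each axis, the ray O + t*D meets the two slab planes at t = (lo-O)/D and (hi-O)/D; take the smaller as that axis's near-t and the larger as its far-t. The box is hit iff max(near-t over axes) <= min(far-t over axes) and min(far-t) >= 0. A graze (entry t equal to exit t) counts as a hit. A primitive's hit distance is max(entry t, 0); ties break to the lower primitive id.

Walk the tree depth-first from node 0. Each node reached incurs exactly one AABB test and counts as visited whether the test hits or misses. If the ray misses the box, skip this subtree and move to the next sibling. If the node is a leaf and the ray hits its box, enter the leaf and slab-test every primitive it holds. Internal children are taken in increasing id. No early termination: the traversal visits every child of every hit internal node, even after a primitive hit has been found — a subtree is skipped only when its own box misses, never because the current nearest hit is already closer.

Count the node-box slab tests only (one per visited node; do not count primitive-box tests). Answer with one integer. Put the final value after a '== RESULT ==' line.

Traverse from the root:
N0 x:[7/2,47/2] y:[-8,30] z:[-4,39] -> hit [7/2,47/2], descend [2, 3]
  N2 x:[6,47/2] y:[-8,30] z:[-4,20] -> hit [6,20], descend [8, 10]
    N8 x:[7,45/2] y:[19,30] z:[-4,10] -> miss, prune
    N10 x:[6,47/2] y:[-8,22] z:[-2,20] -> hit [6,20], descend [6, 14]
      N6 x:[31/2,47/2] y:[3,22] z:[-2,20] -> hit [31/2,20] leaf, test {P3(miss), P15(miss), P18(miss)}
      N14 x:[6,31/2] y:[-8,15] z:[-2,13] -> hit [6,13] leaf, test {P8(miss), P11(miss), P20(miss)}
  N3 x:[7/2,18] y:[2,26] z:[22,39] -> miss, prune

Visited [0, 2, 8, 10, 6, 14, 3]. Tests: 7 box, 2 leaf. Nearest: miss.

== RESULT ==
7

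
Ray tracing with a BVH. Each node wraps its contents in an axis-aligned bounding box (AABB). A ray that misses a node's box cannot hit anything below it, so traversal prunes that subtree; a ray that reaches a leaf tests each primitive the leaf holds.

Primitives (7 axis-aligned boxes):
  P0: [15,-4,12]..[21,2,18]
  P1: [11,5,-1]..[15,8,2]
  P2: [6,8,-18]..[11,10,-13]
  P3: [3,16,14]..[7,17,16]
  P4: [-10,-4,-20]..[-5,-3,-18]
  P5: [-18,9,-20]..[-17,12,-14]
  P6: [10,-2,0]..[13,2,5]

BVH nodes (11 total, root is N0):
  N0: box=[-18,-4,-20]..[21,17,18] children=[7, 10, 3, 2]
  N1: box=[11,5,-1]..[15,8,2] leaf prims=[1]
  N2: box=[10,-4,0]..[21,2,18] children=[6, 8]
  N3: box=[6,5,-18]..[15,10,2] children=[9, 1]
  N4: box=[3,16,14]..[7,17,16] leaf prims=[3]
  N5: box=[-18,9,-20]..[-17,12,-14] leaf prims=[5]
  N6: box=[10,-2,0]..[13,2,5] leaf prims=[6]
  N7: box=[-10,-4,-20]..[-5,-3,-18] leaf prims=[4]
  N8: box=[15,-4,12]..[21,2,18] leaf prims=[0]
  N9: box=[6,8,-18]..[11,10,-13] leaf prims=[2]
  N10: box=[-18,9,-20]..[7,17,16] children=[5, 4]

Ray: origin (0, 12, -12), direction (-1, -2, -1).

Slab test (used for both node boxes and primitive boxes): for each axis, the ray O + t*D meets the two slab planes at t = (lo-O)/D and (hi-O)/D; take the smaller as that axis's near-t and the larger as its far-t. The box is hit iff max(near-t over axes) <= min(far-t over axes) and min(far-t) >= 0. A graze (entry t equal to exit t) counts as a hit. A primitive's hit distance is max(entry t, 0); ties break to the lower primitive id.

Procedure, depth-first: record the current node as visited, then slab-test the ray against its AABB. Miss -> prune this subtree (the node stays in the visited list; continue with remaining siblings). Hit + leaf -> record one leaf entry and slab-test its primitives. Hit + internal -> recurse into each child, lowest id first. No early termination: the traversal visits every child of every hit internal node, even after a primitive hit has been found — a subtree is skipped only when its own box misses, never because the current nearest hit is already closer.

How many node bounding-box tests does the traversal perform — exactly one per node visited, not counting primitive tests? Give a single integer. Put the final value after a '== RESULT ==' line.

Trace the traversal:
N0 x:[-21,18] y:[-5/2,8] z:[-30,8] -> hit [-5/2,8], descend [2, 3, 7, 10]
  N2 x:[-21,-10] y:[5,8] z:[-30,-12] -> miss, prune
  N3 x:[-15,-6] y:[1,7/2] z:[-14,6] -> miss, prune
  N7 x:[5,10] y:[15/2,8] z:[6,8] -> hit [15/2,8] leaf, test {P4@t=15/2}
  N10 x:[-7,18] y:[-5/2,3/2] z:[-28,8] -> hit [-5/2,3/2], descend [4, 5]
    N4 x:[-7,-3] y:[-5/2,-2] z:[-28,-26] -> miss, prune
    N5 x:[17,18] y:[0,3/2] z:[2,8] -> miss, prune

7 AABB tests over nodes [0, 2, 3, 7, 10, 4, 5]; 1 leaf entered; closest P4.

== RESULT ==
7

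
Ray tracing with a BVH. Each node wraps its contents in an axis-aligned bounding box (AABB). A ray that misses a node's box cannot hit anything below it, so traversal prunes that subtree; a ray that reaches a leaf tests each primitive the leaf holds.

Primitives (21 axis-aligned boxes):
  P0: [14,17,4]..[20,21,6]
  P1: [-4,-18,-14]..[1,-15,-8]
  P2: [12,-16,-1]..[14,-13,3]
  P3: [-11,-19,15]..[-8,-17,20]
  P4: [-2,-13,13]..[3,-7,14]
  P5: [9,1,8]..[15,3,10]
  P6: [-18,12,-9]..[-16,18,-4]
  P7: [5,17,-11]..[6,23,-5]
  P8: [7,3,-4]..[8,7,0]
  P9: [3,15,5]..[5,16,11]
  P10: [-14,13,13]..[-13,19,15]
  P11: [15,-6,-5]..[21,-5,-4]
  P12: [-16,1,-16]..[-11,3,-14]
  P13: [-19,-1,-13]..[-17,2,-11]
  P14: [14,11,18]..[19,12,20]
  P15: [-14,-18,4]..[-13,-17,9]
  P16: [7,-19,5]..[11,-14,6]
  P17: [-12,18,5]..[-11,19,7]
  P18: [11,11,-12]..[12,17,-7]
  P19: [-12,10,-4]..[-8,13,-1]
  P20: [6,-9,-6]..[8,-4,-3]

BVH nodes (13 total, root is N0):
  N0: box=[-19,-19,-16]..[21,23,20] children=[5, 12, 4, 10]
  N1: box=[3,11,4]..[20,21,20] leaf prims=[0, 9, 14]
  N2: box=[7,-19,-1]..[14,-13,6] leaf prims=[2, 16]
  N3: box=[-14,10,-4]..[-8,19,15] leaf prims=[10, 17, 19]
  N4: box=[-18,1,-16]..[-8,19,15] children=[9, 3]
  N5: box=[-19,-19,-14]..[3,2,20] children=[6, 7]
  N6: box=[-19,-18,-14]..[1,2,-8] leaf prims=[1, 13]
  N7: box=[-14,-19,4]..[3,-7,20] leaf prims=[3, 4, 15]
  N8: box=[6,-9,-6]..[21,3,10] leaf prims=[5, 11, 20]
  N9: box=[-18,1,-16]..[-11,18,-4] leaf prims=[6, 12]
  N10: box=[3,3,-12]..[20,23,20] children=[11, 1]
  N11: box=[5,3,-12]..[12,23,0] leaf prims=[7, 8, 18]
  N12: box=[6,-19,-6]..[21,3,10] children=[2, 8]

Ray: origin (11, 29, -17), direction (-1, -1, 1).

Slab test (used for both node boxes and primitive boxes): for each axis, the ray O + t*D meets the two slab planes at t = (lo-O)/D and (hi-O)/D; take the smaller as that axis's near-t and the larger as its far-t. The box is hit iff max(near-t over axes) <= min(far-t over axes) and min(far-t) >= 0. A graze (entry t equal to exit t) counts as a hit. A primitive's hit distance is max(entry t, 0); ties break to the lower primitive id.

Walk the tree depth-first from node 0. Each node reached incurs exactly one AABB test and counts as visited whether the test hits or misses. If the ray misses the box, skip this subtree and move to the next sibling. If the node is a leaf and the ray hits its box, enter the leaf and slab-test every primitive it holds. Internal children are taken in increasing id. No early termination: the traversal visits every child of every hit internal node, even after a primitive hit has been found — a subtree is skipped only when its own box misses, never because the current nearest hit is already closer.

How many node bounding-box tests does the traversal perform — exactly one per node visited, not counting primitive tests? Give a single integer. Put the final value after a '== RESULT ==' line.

Walk:
N0 x:[-10,30] y:[6,48] z:[1,37] -> hit [6,30], descend [4, 5, 10, 12]
  N4 x:[19,29] y:[10,28] z:[1,32] -> hit [19,28], descend [3, 9]
    N3 x:[19,25] y:[10,19] z:[13,32] -> hit [19,19] leaf, test {P10(miss), P17(miss), P19(miss)}
    N9 x:[22,29] y:[11,28] z:[1,13] -> miss, prune
  N5 x:[8,30] y:[27,48] z:[3,37] -> hit [27,30], descend [6, 7]
    N6 x:[10,30] y:[27,47] z:[3,9] -> miss, prune
    N7 x:[8,25] y:[36,48] z:[21,37] -> miss, prune
  N10 x:[-9,8] y:[6,26] z:[5,37] -> hit [6,8], descend [1, 11]
    N1 x:[-9,8] y:[8,18] z:[21,37] -> miss, prune
    N11 x:[-1,6] y:[6,26] z:[5,17] -> hit [6,6] leaf, test {P7@t=6, P8(miss), P18(miss)}
  N12 x:[-10,5] y:[26,48] z:[11,27] -> miss, prune

11 AABB tests over nodes [0, 4, 3, 9, 5, 6, 7, 10, 1, 11, 12]; 2 leaves entered; closest P7.

== RESULT ==
11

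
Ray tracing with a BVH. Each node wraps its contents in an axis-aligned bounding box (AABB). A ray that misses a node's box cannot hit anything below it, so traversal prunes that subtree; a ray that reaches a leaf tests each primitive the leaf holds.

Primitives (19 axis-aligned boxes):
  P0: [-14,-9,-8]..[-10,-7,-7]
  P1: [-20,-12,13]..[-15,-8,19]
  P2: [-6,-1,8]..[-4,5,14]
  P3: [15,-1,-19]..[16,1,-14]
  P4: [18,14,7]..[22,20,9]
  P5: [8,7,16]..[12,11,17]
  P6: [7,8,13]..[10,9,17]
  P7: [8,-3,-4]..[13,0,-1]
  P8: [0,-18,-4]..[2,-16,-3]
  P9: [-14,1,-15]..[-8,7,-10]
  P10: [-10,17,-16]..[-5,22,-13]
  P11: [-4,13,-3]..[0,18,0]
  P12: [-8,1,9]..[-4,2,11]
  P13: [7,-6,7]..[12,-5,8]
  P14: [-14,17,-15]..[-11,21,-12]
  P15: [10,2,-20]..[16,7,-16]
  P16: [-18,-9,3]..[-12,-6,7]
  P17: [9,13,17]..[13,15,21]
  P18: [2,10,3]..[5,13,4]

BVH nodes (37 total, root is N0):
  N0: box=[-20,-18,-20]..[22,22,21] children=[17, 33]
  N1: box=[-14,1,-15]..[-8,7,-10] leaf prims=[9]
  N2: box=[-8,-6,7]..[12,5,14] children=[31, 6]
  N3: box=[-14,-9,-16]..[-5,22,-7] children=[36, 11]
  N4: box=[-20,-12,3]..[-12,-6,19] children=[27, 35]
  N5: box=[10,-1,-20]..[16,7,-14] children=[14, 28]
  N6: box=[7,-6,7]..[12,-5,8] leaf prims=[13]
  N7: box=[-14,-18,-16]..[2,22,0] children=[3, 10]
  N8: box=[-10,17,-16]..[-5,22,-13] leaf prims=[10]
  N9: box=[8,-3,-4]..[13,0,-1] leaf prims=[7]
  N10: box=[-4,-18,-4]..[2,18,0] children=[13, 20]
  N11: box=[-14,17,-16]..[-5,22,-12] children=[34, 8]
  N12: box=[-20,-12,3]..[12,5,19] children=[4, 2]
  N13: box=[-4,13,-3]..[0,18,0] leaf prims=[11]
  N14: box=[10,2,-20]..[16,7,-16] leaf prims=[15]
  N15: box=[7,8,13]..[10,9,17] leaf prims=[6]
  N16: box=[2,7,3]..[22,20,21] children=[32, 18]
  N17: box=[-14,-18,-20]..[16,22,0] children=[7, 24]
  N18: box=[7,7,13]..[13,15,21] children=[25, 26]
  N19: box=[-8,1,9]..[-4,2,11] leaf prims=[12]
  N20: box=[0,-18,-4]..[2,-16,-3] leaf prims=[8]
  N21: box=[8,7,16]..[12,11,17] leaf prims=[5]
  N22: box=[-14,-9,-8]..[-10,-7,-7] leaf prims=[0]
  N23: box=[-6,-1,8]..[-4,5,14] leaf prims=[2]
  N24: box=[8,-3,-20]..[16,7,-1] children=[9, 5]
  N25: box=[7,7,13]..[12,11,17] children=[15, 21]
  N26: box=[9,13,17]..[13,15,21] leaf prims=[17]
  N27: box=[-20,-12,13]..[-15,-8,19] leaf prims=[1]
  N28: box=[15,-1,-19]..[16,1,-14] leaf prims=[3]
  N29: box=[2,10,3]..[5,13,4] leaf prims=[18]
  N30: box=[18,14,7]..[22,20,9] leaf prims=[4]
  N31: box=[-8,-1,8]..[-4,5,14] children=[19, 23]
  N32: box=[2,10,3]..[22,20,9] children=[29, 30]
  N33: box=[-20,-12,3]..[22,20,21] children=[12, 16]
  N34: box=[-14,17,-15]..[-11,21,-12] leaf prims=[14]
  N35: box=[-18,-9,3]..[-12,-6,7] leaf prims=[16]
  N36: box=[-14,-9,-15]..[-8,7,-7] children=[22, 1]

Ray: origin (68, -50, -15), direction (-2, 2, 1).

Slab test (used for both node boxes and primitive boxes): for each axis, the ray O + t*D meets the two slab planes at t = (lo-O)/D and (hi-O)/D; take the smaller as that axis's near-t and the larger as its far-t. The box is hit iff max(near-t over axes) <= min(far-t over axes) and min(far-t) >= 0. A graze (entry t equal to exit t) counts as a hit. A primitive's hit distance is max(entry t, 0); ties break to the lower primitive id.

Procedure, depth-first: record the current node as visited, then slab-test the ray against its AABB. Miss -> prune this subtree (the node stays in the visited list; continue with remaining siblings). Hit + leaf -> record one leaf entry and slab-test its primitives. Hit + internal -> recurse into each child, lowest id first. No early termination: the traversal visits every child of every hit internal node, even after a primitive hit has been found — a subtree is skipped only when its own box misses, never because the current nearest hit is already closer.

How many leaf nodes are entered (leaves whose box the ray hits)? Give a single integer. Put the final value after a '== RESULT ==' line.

Trace the traversal:
N0 x:[23,44] y:[16,36] z:[-5,36] -> hit [23,36], descend [17, 33]
  N17 x:[26,41] y:[16,36] z:[-5,15] -> miss, prune
  N33 x:[23,44] y:[19,35] z:[18,36] -> hit [23,35], descend [12, 16]
    N12 x:[28,44] y:[19,55/2] z:[18,34] -> miss, prune
    N16 x:[23,33] y:[57/2,35] z:[18,36] -> hit [57/2,33], descend [18, 32]
      N18 x:[55/2,61/2] y:[57/2,65/2] z:[28,36] -> hit [57/2,61/2], descend [25, 26]
        N25 x:[28,61/2] y:[57/2,61/2] z:[28,32] -> hit [57/2,61/2], descend [15, 21]
          N15 x:[29,61/2] y:[29,59/2] z:[28,32] -> hit [29,59/2] leaf, test {P6@t=29}
          N21 x:[28,30] y:[57/2,61/2] z:[31,32] -> miss, prune
        N26 x:[55/2,59/2] y:[63/2,65/2] z:[32,36] -> miss, prune
      N32 x:[23,33] y:[30,35] z:[18,24] -> miss, prune

order=[0, 17, 33, 12, 16, 18, 25, 15, 21, 26, 32]  |boxes|=11  |leaves|=1  hit=P6

== RESULT ==
1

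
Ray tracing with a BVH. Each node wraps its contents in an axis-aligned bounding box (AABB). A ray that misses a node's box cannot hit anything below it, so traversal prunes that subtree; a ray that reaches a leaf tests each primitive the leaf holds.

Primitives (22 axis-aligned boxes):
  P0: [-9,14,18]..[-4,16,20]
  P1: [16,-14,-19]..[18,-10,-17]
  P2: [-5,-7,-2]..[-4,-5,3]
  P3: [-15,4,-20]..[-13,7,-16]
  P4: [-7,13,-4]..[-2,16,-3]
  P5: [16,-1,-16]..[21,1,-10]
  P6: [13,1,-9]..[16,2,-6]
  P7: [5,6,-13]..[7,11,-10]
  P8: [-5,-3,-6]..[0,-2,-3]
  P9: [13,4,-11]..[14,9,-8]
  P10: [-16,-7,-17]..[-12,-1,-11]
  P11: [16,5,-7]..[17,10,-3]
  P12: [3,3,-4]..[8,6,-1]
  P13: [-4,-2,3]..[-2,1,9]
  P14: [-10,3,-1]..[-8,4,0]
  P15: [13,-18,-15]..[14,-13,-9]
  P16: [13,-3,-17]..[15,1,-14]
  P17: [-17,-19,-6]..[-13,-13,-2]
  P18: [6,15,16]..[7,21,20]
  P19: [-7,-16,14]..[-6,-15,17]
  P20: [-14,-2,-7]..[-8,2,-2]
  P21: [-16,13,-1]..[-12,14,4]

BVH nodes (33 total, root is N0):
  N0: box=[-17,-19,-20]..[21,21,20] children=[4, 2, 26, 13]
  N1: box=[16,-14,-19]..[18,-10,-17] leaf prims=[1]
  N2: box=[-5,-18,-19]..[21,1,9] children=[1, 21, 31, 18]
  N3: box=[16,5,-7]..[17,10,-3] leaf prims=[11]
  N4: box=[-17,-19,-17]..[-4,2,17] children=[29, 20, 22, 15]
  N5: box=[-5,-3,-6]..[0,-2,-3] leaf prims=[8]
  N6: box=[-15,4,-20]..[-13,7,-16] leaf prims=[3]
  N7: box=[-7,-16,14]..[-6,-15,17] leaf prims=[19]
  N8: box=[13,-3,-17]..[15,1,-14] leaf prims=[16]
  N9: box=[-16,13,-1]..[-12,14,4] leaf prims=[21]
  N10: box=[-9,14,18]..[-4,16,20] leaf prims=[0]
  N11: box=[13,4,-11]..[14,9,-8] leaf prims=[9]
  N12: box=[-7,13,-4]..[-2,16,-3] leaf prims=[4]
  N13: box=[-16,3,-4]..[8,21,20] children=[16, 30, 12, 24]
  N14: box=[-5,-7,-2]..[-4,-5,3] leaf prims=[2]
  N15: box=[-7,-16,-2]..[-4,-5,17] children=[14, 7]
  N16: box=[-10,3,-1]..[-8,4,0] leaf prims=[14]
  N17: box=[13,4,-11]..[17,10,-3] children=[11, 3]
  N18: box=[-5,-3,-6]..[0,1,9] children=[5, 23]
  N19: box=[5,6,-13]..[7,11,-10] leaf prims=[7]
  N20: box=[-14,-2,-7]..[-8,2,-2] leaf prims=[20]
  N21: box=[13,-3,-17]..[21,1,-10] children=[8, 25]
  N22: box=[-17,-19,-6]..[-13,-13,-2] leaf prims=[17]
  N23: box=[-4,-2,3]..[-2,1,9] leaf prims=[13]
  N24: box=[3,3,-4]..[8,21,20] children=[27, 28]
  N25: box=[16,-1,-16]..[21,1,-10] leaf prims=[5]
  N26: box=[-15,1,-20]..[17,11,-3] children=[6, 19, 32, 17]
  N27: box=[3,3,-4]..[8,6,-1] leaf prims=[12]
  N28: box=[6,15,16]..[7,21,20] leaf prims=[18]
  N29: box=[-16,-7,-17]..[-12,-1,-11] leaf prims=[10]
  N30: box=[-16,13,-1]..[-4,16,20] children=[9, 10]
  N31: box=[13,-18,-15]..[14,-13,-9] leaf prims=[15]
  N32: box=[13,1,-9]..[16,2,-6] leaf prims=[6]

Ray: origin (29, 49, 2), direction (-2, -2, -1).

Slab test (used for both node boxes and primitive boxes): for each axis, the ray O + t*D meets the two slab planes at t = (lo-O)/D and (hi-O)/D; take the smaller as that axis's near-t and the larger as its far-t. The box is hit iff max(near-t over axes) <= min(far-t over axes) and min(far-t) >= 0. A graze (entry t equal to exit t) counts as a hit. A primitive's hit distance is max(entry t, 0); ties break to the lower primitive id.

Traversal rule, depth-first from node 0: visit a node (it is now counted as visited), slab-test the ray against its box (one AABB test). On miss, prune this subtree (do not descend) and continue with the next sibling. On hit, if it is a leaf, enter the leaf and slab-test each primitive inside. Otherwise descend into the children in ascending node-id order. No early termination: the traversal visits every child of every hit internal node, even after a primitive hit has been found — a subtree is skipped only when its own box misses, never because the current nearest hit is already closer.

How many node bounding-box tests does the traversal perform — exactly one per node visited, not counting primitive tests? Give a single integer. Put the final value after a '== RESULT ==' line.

Trace the traversal:
N0 x:[4,23] y:[14,34] z:[-18,22] -> hit [14,22], descend [2, 4, 13, 26]
  N2 x:[4,17] y:[24,67/2] z:[-7,21] -> miss, prune
  N4 x:[33/2,23] y:[47/2,34] z:[-15,19] -> miss, prune
  N13 x:[21/2,45/2] y:[14,23] z:[-18,6] -> miss, prune
  N26 x:[6,22] y:[19,24] z:[5,22] -> hit [19,22], descend [6, 17, 19, 32]
    N6 x:[21,22] y:[21,45/2] z:[18,22] -> hit [21,22] leaf, test {P3@t=21}
    N17 x:[6,8] y:[39/2,45/2] z:[5,13] -> miss, prune
    N19 x:[11,12] y:[19,43/2] z:[12,15] -> miss, prune
    N32 x:[13/2,8] y:[47/2,24] z:[8,11] -> miss, prune

order=[0, 2, 4, 13, 26, 6, 17, 19, 32]  |boxes|=9  |leaves|=1  hit=P3

== RESULT ==
9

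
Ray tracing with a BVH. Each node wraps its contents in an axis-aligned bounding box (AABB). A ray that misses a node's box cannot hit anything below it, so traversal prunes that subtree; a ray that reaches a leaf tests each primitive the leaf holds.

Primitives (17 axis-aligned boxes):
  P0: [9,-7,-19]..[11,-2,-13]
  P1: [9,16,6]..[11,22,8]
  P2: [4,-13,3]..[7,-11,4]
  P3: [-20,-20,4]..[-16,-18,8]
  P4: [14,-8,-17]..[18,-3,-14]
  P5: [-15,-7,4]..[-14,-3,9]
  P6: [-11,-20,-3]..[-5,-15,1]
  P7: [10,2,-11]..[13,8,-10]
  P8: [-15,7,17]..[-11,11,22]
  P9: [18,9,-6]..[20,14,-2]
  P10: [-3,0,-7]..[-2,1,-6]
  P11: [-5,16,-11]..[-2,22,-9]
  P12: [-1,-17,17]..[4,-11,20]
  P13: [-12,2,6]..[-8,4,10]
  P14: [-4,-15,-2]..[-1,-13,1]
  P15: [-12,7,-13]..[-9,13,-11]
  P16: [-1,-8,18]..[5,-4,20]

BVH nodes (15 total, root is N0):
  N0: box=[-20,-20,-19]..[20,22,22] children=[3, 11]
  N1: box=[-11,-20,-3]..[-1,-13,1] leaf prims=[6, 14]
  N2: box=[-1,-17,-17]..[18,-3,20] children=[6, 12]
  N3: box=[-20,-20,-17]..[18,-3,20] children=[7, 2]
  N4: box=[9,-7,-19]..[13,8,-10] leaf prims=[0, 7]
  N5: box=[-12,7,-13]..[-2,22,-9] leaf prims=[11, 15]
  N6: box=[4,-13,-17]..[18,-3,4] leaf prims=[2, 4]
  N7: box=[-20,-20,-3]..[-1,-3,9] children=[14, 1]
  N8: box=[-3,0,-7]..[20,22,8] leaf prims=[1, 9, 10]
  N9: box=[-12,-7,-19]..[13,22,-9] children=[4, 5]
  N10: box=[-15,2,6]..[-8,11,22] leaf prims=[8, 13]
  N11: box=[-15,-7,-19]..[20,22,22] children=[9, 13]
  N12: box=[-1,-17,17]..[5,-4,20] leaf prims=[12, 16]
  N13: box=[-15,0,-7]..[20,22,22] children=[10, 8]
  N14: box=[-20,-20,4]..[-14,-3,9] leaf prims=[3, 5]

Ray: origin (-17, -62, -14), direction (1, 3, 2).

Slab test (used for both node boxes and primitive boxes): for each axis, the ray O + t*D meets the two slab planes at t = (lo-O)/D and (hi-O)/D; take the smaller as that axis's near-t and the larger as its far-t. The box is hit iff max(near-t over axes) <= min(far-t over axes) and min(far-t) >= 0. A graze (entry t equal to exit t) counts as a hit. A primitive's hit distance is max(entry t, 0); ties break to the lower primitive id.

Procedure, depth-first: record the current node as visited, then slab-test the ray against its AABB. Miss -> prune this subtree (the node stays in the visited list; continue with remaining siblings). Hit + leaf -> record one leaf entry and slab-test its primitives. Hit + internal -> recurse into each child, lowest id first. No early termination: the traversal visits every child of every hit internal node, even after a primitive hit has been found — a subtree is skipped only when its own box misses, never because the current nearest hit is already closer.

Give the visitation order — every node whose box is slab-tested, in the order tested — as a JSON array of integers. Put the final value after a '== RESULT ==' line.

Traverse from the root:
N0 x:[-3,37] y:[14,28] z:[-5/2,18] -> hit [14,18], descend [3, 11]
  N3 x:[-3,35] y:[14,59/3] z:[-3/2,17] -> hit [14,17], descend [2, 7]
    N2 x:[16,35] y:[15,59/3] z:[-3/2,17] -> hit [16,17], descend [6, 12]
      N6 x:[21,35] y:[49/3,59/3] z:[-3/2,9] -> miss, prune
      N12 x:[16,22] y:[15,58/3] z:[31/2,17] -> hit [16,17] leaf, test {P12@t=16, P16(miss)}
    N7 x:[-3,16] y:[14,59/3] z:[11/2,23/2] -> miss, prune
  N11 x:[2,37] y:[55/3,28] z:[-5/2,18] -> miss, prune

order=[0, 3, 2, 6, 12, 7, 11]  |boxes|=7  |leaves|=1  hit=P12

== RESULT ==
[0, 3, 2, 6, 12, 7, 11]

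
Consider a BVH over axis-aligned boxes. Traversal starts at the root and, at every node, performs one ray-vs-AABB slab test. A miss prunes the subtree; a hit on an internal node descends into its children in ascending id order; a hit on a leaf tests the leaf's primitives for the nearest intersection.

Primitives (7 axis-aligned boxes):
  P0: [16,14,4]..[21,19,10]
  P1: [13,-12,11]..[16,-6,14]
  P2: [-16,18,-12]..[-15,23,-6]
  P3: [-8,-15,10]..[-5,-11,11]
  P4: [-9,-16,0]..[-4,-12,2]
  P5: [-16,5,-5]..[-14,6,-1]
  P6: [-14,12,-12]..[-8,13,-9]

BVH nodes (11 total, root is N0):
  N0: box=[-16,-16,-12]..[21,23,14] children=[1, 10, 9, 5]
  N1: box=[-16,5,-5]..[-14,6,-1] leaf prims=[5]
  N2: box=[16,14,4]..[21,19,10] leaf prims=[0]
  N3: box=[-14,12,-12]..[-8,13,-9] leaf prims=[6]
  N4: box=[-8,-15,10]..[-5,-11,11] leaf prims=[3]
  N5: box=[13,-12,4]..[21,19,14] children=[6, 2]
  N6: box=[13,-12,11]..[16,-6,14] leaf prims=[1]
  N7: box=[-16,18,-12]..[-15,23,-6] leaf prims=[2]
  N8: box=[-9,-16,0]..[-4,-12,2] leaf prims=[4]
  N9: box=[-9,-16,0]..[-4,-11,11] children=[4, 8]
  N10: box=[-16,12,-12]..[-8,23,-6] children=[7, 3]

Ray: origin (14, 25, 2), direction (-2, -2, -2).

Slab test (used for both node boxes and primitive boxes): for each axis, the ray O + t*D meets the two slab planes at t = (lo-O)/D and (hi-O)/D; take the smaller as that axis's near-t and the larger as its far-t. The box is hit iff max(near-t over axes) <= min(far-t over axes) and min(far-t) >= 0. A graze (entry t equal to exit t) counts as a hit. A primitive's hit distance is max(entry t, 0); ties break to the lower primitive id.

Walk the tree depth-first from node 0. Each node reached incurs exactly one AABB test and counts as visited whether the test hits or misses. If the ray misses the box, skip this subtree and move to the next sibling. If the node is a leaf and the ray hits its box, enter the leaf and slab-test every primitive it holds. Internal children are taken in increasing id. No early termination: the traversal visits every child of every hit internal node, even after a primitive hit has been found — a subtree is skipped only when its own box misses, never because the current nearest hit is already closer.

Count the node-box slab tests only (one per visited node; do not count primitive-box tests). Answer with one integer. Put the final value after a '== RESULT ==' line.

Trace the traversal:
N0 x:[-7/2,15] y:[1,41/2] z:[-6,7] -> hit [1,7], descend [1, 5, 9, 10]
  N1 x:[14,15] y:[19/2,10] z:[3/2,7/2] -> miss, prune
  N5 x:[-7/2,1/2] y:[3,37/2] z:[-6,-1] -> miss, prune
  N9 x:[9,23/2] y:[18,41/2] z:[-9/2,1] -> miss, prune
  N10 x:[11,15] y:[1,13/2] z:[4,7] -> miss, prune

Visited [0, 1, 5, 9, 10]. Tests: 5 box, 0 leaf. Nearest: miss.

== RESULT ==
5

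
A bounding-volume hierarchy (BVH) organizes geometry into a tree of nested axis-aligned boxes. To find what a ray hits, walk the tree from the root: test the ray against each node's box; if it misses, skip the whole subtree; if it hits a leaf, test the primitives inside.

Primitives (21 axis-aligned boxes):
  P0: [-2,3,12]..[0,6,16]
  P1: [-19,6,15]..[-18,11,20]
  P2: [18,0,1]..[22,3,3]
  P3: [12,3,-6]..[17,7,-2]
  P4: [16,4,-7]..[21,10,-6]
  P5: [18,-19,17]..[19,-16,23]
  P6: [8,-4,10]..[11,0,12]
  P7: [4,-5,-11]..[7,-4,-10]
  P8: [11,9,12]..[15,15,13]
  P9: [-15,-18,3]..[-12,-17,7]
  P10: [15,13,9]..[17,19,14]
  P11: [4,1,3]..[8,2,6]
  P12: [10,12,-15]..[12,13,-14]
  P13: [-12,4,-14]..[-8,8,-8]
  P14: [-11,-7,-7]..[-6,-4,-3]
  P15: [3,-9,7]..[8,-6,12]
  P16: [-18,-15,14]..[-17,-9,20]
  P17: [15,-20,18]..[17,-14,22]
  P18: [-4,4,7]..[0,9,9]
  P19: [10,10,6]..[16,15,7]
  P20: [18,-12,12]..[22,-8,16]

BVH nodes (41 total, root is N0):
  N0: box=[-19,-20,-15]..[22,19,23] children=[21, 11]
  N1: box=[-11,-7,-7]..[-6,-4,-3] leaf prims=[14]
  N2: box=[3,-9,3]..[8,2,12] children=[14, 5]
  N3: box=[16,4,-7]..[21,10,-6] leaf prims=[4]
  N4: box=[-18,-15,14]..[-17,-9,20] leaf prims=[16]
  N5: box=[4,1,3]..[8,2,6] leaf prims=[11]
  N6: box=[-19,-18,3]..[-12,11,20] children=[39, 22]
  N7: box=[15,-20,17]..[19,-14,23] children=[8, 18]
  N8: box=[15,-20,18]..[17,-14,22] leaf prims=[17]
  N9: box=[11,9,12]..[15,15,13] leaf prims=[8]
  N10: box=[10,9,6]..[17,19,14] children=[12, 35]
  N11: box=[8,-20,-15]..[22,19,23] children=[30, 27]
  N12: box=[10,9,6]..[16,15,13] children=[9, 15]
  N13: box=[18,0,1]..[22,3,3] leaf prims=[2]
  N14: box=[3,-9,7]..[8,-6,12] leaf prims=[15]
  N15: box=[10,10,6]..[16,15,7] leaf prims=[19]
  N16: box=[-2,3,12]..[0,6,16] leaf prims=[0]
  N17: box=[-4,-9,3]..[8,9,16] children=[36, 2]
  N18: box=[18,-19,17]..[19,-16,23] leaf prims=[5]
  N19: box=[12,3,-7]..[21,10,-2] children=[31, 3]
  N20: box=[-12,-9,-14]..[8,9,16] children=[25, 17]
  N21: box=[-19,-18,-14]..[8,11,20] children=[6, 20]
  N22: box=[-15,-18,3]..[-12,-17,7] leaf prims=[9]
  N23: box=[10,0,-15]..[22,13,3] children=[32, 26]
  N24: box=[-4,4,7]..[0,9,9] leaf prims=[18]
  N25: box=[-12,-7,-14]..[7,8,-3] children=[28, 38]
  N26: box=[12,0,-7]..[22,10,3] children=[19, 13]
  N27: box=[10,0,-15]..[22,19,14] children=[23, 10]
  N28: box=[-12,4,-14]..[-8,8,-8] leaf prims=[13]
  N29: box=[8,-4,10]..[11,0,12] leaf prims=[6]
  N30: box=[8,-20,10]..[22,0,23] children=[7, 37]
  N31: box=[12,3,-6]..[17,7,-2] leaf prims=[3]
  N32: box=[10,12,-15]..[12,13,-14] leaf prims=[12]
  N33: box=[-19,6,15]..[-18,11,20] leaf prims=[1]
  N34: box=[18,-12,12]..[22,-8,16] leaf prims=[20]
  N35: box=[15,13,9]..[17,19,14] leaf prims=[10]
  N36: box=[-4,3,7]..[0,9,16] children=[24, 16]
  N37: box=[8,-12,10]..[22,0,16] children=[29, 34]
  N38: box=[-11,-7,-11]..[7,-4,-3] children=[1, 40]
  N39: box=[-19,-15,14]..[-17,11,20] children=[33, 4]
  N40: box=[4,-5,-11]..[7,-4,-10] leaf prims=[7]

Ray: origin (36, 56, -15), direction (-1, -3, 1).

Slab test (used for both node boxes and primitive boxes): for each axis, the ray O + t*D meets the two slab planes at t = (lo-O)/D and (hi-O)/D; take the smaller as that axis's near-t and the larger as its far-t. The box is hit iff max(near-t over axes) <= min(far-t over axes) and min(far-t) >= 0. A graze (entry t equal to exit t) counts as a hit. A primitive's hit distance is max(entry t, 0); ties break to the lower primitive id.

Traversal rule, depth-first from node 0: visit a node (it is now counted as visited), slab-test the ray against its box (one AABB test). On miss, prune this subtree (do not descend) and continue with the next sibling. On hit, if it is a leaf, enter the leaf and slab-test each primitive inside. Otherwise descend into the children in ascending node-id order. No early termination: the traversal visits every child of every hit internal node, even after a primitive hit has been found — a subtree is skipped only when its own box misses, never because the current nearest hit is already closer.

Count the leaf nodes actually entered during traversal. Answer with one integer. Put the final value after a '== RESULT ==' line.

Trace the traversal:
N0 x:[14,55] y:[37/3,76/3] z:[0,38] -> hit [14,76/3], descend [11, 21]
  N11 x:[14,28] y:[37/3,76/3] z:[0,38] -> hit [14,76/3], descend [27, 30]
    N27 x:[14,26] y:[37/3,56/3] z:[0,29] -> hit [14,56/3], descend [10, 23]
      N10 x:[19,26] y:[37/3,47/3] z:[21,29] -> miss, prune
      N23 x:[14,26] y:[43/3,56/3] z:[0,18] -> hit [43/3,18], descend [26, 32]
        N26 x:[14,24] y:[46/3,56/3] z:[8,18] -> hit [46/3,18], descend [13, 19]
          N13 x:[14,18] y:[53/3,56/3] z:[16,18] -> hit [53/3,18] leaf, test {P2@t=53/3}
          N19 x:[15,24] y:[46/3,53/3] z:[8,13] -> miss, prune
        N32 x:[24,26] y:[43/3,44/3] z:[0,1] -> miss, prune
    N30 x:[14,28] y:[56/3,76/3] z:[25,38] -> hit [25,76/3], descend [7, 37]
      N7 x:[17,21] y:[70/3,76/3] z:[32,38] -> miss, prune
      N37 x:[14,28] y:[56/3,68/3] z:[25,31] -> miss, prune
  N21 x:[28,55] y:[15,74/3] z:[1,35] -> miss, prune

Summary -> nodes [0, 11, 27, 10, 23, 26, 13, 19, 32, 30, 7, 37, 21]; box-tests=13; leaf-entries=1; first=P2

== RESULT ==
1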